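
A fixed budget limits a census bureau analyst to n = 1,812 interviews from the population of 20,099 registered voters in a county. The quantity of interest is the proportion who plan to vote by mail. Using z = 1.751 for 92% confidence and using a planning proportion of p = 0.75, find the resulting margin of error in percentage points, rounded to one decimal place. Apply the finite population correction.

Finite-population factor: (N−n)/(N−1) = (20099−1812)/(20099−1) = 0.9099.
SE(p̂) = √[p(1−p)/n · (N−n)/(N−1)] = √[0.1875/1812 × 0.9099] = 0.00970.
E = z × SE = 1.751 × 0.00970 = 0.01699 ≈ 1.7 percentage points.

1.7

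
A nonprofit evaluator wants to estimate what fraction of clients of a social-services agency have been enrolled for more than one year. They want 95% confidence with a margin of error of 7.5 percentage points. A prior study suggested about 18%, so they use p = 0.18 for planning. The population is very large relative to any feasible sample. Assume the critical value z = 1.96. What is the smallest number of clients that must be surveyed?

101

With p = 0.18, p(1−p) = 0.1476.
n = z²·p(1−p)/E² = 1.96² × 0.1476 / 0.075² = 3.8416 × 0.1476 / 0.005625 ≈ 100.80.
Rounding up gives n = 101.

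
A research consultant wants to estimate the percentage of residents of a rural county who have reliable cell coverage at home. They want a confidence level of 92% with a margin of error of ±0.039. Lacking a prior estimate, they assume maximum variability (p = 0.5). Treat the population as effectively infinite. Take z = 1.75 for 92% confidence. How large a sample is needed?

With p = 0.5, p(1−p) = 0.25.
n = z²·p(1−p)/E² = 1.75² × 0.2500 / 0.039² = 3.0625 × 0.2500 / 0.001521 ≈ 503.37.
Rounding up gives n = 504.

504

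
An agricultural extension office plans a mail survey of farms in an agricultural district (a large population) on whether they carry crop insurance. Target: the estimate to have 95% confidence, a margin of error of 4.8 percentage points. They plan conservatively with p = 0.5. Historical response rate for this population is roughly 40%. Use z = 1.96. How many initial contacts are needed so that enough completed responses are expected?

Completed interviews needed: n₀ = 1.96² × 0.2500 / 0.048² ≈ 416.84 → 417.
At a 40% response rate, contacts needed = 417 / 0.40 ≈ 1042.50 → 1043.

1043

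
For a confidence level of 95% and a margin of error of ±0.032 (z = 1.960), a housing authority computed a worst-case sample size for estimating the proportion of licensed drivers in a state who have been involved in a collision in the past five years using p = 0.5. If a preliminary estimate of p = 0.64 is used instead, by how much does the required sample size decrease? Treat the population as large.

Conservative (p = 0.5): n = 1.960² × 0.25 / 0.032² ≈ 937.89 → 938.
Using p = 0.64: p(1−p) = 0.2304, so n = 1.960² × 0.2304 / 0.032² ≈ 864.36 → 865.
Reduction: 938 − 865 = 73.

73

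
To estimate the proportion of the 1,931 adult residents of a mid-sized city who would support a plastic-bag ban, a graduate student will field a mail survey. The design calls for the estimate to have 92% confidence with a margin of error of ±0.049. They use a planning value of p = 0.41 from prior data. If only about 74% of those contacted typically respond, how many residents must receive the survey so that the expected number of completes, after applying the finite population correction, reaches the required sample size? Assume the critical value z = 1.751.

361

Completed interviews needed (unadjusted): n₀ = 1.751² × 0.2419 / 0.049² ≈ 308.90 → 309.
FPC for N = 1,931: n = 309 / (1 + 308/1931) = 309 / 1.1595 ≈ 266.49 → 267.
At a 74% response rate, contacts needed = 267 / 0.74 ≈ 360.81 → 361.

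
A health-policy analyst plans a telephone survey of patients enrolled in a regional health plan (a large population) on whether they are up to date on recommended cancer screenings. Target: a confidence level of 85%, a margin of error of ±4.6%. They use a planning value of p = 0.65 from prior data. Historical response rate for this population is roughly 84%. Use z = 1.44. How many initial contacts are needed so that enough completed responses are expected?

266

Completed interviews needed: n₀ = 1.44² × 0.2275 / 0.046² ≈ 222.94 → 223.
At an 84% response rate, contacts needed = 223 / 0.84 ≈ 265.48 → 266.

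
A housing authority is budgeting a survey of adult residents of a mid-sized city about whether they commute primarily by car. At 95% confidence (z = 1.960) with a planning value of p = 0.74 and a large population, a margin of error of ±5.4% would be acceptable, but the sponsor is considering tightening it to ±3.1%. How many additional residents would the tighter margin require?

At ±5.4%: n = 1.960² × 0.1924 / 0.054² ≈ 253.47 → 254.
At ±3.1%: n = 1.960² × 0.1924 / 0.031² ≈ 769.12 → 770.
Additional respondents: 770 − 254 = 516.

516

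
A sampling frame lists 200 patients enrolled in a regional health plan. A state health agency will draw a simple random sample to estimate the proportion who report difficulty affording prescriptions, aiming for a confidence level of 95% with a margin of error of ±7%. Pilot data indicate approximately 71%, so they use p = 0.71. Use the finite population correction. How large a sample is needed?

90

For 95% confidence, z = 1.960.
Unadjusted: n₀ = 1.960² × 0.71 × 0.29 / 0.070² ≈ 161.43, so n₀ = 162.
Finite population correction with N = 200: n = n₀ / (1 + (n₀−1)/N) = 162 / (1 + 161/200) = 162 / 1.8050 ≈ 89.75.
Rounding up, n = 90.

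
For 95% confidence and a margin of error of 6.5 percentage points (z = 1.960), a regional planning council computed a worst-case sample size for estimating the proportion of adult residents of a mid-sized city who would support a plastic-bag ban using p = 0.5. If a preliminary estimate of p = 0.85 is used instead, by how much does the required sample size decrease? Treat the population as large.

Conservative (p = 0.5): n = 1.960² × 0.25 / 0.065² ≈ 227.31 → 228.
Using p = 0.85: p(1−p) = 0.1275, so n = 1.960² × 0.1275 / 0.065² ≈ 115.93 → 116.
Reduction: 228 − 116 = 112.

112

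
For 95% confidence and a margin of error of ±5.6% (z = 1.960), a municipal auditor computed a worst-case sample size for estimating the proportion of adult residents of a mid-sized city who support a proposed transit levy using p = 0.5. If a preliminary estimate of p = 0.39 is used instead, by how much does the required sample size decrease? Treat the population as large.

15

Conservative (p = 0.5): n = 1.960² × 0.25 / 0.056² ≈ 306.25 → 307.
Using p = 0.39: p(1−p) = 0.2379, so n = 1.960² × 0.2379 / 0.056² ≈ 291.43 → 292.
Reduction: 307 − 292 = 15.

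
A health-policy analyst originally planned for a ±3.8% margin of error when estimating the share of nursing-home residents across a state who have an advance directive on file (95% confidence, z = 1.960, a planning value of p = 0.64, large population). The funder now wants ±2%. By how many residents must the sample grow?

1600

At ±3.8%: n = 1.960² × 0.2304 / 0.038² ≈ 612.95 → 613.
At ±2%: n = 1.960² × 0.2304 / 0.020² ≈ 2212.76 → 2213.
Additional respondents: 2213 − 613 = 1600.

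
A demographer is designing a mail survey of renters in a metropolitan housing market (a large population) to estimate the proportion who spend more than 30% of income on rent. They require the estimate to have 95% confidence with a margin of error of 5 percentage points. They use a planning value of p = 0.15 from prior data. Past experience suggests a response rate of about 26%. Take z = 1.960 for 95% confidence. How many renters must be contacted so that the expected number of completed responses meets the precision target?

754

Completed interviews needed: n₀ = 1.960² × 0.1275 / 0.050² ≈ 195.92 → 196.
At a 26% response rate, contacts needed = 196 / 0.26 ≈ 753.85 → 754.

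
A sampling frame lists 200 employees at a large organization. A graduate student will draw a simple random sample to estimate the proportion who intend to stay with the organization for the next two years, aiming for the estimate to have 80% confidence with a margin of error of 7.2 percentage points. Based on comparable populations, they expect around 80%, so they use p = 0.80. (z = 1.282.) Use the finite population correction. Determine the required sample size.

Unadjusted: n₀ = 1.282² × 0.80 × 0.20 / 0.072² ≈ 50.73, so n₀ = 51.
Finite population correction with N = 200: n = n₀ / (1 + (n₀−1)/N) = 51 / (1 + 50/200) = 51 / 1.2500 ≈ 40.80.
Rounding up, n = 41.

41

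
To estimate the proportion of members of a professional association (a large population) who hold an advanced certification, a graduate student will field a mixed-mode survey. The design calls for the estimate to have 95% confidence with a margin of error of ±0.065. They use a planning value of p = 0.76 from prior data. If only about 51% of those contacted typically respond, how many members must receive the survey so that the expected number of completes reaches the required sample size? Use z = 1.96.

326

Completed interviews needed: n₀ = 1.96² × 0.1824 / 0.065² ≈ 165.85 → 166.
At a 51% response rate, contacts needed = 166 / 0.51 ≈ 325.49 → 326.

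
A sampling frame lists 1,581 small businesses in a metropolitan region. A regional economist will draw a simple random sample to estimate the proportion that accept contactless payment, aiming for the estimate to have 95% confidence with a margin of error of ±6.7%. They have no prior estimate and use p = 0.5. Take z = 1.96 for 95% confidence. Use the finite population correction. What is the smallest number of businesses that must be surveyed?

189

Unadjusted: n₀ = 1.96² × 0.50 × 0.50 / 0.067² ≈ 213.95, so n₀ = 214.
Finite population correction with N = 1,581: n = n₀ / (1 + (n₀−1)/N) = 214 / (1 + 213/1581) = 214 / 1.1347 ≈ 188.59.
Rounding up, n = 189.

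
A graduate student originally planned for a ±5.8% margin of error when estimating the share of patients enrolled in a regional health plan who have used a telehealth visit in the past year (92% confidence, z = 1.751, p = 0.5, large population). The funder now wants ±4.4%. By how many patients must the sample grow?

168

At ±5.8%: n = 1.751² × 0.2500 / 0.058² ≈ 227.85 → 228.
At ±4.4%: n = 1.751² × 0.2500 / 0.044² ≈ 395.92 → 396.
Additional respondents: 396 − 228 = 168.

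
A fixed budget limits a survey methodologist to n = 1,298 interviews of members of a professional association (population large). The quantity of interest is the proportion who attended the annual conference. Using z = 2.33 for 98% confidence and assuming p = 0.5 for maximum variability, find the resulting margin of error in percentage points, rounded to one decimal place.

3.2

SE(p̂) = √[p(1−p)/n] = √[0.2500/1298] = 0.01388.
E = z × SE = 2.33 × 0.01388 = 0.03234, or 3.2 percentage points.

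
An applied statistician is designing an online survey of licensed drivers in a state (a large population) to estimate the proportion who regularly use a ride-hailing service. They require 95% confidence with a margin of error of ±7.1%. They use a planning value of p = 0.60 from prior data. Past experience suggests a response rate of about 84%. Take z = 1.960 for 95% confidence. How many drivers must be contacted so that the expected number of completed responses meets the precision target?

Completed interviews needed: n₀ = 1.960² × 0.2400 / 0.071² ≈ 182.90 → 183.
At an 84% response rate, contacts needed = 183 / 0.84 ≈ 217.86 → 218.

218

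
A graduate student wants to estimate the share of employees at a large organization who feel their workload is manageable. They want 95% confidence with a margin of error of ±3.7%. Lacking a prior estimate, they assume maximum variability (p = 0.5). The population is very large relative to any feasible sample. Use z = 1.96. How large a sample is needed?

With p = 0.5, p(1−p) = 0.25.
n = z²·p(1−p)/E² = 1.96² × 0.2500 / 0.037² = 3.8416 × 0.2500 / 0.001369 ≈ 701.53.
Rounding up gives n = 702.

702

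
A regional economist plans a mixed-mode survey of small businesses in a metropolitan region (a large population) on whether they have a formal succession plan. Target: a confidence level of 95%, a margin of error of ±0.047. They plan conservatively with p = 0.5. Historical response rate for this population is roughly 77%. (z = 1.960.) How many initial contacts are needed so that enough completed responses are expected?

Completed interviews needed: n₀ = 1.960² × 0.2500 / 0.047² ≈ 434.77 → 435.
At a 77% response rate, contacts needed = 435 / 0.77 ≈ 564.94 → 565.

565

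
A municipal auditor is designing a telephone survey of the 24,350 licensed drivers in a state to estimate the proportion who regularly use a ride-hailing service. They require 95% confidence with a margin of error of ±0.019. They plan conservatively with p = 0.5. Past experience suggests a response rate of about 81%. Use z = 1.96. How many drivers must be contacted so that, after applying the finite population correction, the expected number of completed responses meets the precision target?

2962

Completed interviews needed (unadjusted): n₀ = 1.96² × 0.2500 / 0.019² ≈ 2660.39 → 2661.
FPC for N = 24,350: n = 2661 / (1 + 2660/24350) = 2661 / 1.1092 ≈ 2398.94 → 2399.
At an 81% response rate, contacts needed = 2399 / 0.81 ≈ 2961.73 → 2962.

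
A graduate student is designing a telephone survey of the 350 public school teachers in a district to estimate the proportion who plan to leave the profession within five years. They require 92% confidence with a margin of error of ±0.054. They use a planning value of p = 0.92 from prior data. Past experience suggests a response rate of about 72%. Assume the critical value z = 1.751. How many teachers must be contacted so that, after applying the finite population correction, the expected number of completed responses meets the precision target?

Completed interviews needed (unadjusted): n₀ = 1.751² × 0.0736 / 0.054² ≈ 77.39 → 78.
FPC for N = 350: n = 78 / (1 + 77/350) = 78 / 1.2200 ≈ 63.93 → 64.
At a 72% response rate, contacts needed = 64 / 0.72 ≈ 88.89 → 89.

89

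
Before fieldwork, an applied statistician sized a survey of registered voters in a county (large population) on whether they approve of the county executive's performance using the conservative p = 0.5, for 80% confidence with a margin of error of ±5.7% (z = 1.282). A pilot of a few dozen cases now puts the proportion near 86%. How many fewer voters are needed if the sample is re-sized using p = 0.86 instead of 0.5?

Conservative (p = 0.5): n = 1.282² × 0.25 / 0.057² ≈ 126.46 → 127.
Using p = 0.86: p(1−p) = 0.1204, so n = 1.282² × 0.1204 / 0.057² ≈ 60.90 → 61.
Reduction: 127 − 61 = 66.

66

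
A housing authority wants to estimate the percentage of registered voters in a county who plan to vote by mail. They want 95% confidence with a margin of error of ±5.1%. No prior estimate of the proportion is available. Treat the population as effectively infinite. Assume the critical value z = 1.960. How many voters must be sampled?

370

With no prior estimate, use p = 0.5, giving p(1−p) = 0.25.
n = z²·p(1−p)/E² = 1.960² × 0.2500 / 0.051² = 3.8416 × 0.2500 / 0.002601 ≈ 369.24.
Rounding up gives n = 370.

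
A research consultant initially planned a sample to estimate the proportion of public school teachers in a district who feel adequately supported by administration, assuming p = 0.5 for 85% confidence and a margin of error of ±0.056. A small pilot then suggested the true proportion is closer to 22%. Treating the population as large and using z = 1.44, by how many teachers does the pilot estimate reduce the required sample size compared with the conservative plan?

52

Conservative (p = 0.5): n = 1.44² × 0.25 / 0.056² ≈ 165.31 → 166.
Using p = 0.22: p(1−p) = 0.1716, so n = 1.44² × 0.1716 / 0.056² ≈ 113.47 → 114.
Reduction: 166 − 114 = 52.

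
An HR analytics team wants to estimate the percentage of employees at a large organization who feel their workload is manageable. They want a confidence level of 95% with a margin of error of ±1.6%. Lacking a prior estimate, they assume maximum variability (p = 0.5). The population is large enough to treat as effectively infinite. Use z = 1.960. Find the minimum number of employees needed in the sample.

3752

With p = 0.5, p(1−p) = 0.25.
n = z²·p(1−p)/E² = 1.960² × 0.2500 / 0.016² = 3.8416 × 0.2500 / 0.000256 ≈ 3751.56.
Rounding up gives n = 3752.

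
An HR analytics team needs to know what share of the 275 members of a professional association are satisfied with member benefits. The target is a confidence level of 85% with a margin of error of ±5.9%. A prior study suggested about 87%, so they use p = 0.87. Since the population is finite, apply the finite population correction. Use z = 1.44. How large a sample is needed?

55

Unadjusted: n₀ = 1.44² × 0.87 × 0.13 / 0.059² ≈ 67.37, so n₀ = 68.
Finite population correction with N = 275: n = n₀ / (1 + (n₀−1)/N) = 68 / (1 + 67/275) = 68 / 1.2436 ≈ 54.68.
Rounding up, n = 55.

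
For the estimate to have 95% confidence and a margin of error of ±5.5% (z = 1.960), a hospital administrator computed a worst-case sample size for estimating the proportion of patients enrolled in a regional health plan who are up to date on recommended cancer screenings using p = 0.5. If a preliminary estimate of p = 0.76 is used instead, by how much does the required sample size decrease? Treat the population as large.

86

Conservative (p = 0.5): n = 1.960² × 0.25 / 0.055² ≈ 317.49 → 318.
Using p = 0.76: p(1−p) = 0.1824, so n = 1.960² × 0.1824 / 0.055² ≈ 231.64 → 232.
Reduction: 318 − 232 = 86.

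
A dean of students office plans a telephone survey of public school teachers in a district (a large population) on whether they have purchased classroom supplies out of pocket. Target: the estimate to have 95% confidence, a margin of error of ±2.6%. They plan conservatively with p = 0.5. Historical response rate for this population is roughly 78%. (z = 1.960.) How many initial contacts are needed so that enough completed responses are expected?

Completed interviews needed: n₀ = 1.960² × 0.2500 / 0.026² ≈ 1420.71 → 1421.
At a 78% response rate, contacts needed = 1421 / 0.78 ≈ 1821.79 → 1822.

1822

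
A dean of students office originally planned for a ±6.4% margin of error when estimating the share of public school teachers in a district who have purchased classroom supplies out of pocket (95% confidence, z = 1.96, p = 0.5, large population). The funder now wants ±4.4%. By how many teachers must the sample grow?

At ±6.4%: n = 1.96² × 0.2500 / 0.064² ≈ 234.47 → 235.
At ±4.4%: n = 1.96² × 0.2500 / 0.044² ≈ 496.07 → 497.
Additional respondents: 497 − 235 = 262.

262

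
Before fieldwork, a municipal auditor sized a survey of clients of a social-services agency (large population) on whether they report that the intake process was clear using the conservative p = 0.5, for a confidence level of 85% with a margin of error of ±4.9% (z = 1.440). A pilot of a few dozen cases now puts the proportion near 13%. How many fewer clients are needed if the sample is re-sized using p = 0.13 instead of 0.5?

118

Conservative (p = 0.5): n = 1.440² × 0.25 / 0.049² ≈ 215.91 → 216.
Using p = 0.13: p(1−p) = 0.1131, so n = 1.440² × 0.1131 / 0.049² ≈ 97.68 → 98.
Reduction: 216 − 98 = 118.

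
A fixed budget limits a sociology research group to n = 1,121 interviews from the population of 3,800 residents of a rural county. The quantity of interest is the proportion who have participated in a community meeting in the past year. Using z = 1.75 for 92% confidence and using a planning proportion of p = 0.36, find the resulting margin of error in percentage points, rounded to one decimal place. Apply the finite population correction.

2.1

Finite-population factor: (N−n)/(N−1) = (3800−1121)/(3800−1) = 0.7052.
SE(p̂) = √[p(1−p)/n · (N−n)/(N−1)] = √[0.2304/1121 × 0.7052] = 0.01204.
E = z × SE = 1.75 × 0.01204 = 0.02107 ≈ 2.1 percentage points.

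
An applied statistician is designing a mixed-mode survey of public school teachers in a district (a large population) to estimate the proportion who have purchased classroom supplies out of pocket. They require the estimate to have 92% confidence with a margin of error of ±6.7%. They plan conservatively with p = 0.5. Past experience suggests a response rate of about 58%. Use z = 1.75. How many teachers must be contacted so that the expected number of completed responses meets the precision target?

Completed interviews needed: n₀ = 1.75² × 0.2500 / 0.067² ≈ 170.56 → 171.
At a 58% response rate, contacts needed = 171 / 0.58 ≈ 294.83 → 295.

295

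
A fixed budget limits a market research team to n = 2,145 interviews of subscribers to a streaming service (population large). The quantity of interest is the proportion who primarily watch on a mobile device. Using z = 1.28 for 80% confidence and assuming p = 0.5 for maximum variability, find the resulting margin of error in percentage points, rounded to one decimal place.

SE(p̂) = √[p(1−p)/n] = √[0.2500/2145] = 0.01080.
E = z × SE = 1.28 × 0.01080 = 0.01382, or 1.4 percentage points.

1.4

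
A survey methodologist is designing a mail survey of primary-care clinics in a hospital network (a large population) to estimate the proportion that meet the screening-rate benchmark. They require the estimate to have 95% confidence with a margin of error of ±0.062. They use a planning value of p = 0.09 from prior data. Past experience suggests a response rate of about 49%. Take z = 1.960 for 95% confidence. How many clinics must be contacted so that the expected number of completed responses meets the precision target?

Completed interviews needed: n₀ = 1.960² × 0.0819 / 0.062² ≈ 81.85 → 82.
At a 49% response rate, contacts needed = 82 / 0.49 ≈ 167.35 → 168.

168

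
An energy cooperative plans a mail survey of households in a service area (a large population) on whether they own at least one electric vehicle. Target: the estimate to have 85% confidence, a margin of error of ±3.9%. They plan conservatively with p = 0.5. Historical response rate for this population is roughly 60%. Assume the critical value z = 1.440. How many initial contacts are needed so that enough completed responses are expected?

Completed interviews needed: n₀ = 1.440² × 0.2500 / 0.039² ≈ 340.83 → 341.
At a 60% response rate, contacts needed = 341 / 0.60 ≈ 568.33 → 569.

569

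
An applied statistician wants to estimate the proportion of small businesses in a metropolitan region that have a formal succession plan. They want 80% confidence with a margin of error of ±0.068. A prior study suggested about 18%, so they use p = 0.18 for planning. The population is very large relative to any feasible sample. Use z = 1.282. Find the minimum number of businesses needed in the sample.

With p = 0.18, p(1−p) = 0.1476.
n = z²·p(1−p)/E² = 1.282² × 0.1476 / 0.068² = 1.6435 × 0.1476 / 0.004624 ≈ 52.46.
Rounding up gives n = 53.

53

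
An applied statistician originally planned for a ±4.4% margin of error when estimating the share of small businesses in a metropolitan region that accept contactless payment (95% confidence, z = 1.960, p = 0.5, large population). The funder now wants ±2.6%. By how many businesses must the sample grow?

924

At ±4.4%: n = 1.960² × 0.2500 / 0.044² ≈ 496.07 → 497.
At ±2.6%: n = 1.960² × 0.2500 / 0.026² ≈ 1420.71 → 1421.
Additional respondents: 1421 − 497 = 924.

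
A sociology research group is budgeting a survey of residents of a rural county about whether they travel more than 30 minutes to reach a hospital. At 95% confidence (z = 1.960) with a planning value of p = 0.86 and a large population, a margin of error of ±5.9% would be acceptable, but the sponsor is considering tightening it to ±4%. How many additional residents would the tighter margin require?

157

At ±5.9%: n = 1.960² × 0.1204 / 0.059² ≈ 132.87 → 133.
At ±4%: n = 1.960² × 0.1204 / 0.040² ≈ 289.08 → 290.
Additional respondents: 290 − 133 = 157.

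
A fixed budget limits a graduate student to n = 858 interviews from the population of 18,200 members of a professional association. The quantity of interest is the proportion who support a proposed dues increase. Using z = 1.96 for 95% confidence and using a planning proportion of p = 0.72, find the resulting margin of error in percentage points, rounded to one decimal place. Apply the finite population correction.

Finite-population factor: (N−n)/(N−1) = (18200−858)/(18200−1) = 0.9529.
SE(p̂) = √[p(1−p)/n · (N−n)/(N−1)] = √[0.2016/858 × 0.9529] = 0.01496.
E = z × SE = 1.96 × 0.01496 = 0.02933 ≈ 2.9 percentage points.

2.9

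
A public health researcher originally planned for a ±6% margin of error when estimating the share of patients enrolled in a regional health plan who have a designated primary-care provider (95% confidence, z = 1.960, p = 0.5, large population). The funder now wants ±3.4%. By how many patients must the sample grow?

At ±6%: n = 1.960² × 0.2500 / 0.060² ≈ 266.78 → 267.
At ±3.4%: n = 1.960² × 0.2500 / 0.034² ≈ 830.80 → 831.
Additional respondents: 831 − 267 = 564.

564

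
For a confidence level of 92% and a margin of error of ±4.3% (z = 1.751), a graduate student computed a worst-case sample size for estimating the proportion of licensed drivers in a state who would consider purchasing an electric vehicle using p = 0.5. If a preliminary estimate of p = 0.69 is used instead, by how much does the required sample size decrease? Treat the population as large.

60

Conservative (p = 0.5): n = 1.751² × 0.25 / 0.043² ≈ 414.55 → 415.
Using p = 0.69: p(1−p) = 0.2139, so n = 1.751² × 0.2139 / 0.043² ≈ 354.69 → 355.
Reduction: 415 − 355 = 60.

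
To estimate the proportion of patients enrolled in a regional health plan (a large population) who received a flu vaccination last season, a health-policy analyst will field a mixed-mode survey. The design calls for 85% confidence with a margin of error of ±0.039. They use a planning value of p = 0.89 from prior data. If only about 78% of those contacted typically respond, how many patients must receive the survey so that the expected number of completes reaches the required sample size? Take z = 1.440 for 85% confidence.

Completed interviews needed: n₀ = 1.440² × 0.0979 / 0.039² ≈ 133.47 → 134.
At a 78% response rate, contacts needed = 134 / 0.78 ≈ 171.79 → 172.

172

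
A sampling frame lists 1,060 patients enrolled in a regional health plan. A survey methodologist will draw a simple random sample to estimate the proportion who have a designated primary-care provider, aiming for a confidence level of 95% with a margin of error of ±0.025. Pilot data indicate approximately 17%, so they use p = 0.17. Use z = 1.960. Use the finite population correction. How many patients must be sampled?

478

Unadjusted: n₀ = 1.960² × 0.17 × 0.83 / 0.025² ≈ 867.28, so n₀ = 868.
Finite population correction with N = 1,060: n = n₀ / (1 + (n₀−1)/N) = 868 / (1 + 867/1060) = 868 / 1.8179 ≈ 477.47.
Rounding up, n = 478.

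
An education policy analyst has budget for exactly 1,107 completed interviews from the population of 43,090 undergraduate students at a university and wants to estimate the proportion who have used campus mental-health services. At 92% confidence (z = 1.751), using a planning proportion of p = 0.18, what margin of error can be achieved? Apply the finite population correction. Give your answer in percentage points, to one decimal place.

2.0

Finite-population factor: (N−n)/(N−1) = (43090−1107)/(43090−1) = 0.9743.
SE(p̂) = √[p(1−p)/n · (N−n)/(N−1)] = √[0.1476/1107 × 0.9743] = 0.01140.
E = z × SE = 1.751 × 0.01140 = 0.01996 ≈ 2.0 percentage points.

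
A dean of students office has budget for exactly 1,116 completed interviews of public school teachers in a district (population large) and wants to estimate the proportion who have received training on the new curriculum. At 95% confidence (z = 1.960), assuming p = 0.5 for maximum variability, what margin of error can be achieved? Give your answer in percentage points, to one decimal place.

SE(p̂) = √[p(1−p)/n] = √[0.2500/1116] = 0.01497.
E = z × SE = 1.960 × 0.01497 = 0.02934, or 2.9 percentage points.

2.9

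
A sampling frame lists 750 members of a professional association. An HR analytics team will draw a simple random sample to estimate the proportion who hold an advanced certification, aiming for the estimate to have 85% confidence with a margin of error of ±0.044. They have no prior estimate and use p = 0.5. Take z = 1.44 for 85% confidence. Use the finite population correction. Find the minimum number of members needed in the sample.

198

Unadjusted: n₀ = 1.44² × 0.50 × 0.50 / 0.044² ≈ 267.77, so n₀ = 268.
Finite population correction with N = 750: n = n₀ / (1 + (n₀−1)/N) = 268 / (1 + 267/750) = 268 / 1.3560 ≈ 197.64.
Rounding up, n = 198.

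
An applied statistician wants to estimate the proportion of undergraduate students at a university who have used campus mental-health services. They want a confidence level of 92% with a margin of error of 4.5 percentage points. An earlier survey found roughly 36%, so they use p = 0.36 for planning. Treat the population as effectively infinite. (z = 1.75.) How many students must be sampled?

349

With p = 0.36, p(1−p) = 0.2304.
n = z²·p(1−p)/E² = 1.75² × 0.2304 / 0.045² = 3.0625 × 0.2304 / 0.002025 ≈ 348.44.
Rounding up gives n = 349.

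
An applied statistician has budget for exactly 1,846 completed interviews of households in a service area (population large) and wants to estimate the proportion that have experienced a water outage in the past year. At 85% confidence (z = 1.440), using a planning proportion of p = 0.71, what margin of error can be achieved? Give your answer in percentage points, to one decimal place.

1.5

SE(p̂) = √[p(1−p)/n] = √[0.2059/1846] = 0.01056.
E = z × SE = 1.440 × 0.01056 = 0.01521, or 1.5 percentage points.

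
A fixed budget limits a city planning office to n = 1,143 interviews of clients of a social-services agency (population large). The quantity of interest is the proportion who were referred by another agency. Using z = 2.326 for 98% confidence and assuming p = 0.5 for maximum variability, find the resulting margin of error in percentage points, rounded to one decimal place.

SE(p̂) = √[p(1−p)/n] = √[0.2500/1143] = 0.01479.
E = z × SE = 2.326 × 0.01479 = 0.03440, or 3.4 percentage points.

3.4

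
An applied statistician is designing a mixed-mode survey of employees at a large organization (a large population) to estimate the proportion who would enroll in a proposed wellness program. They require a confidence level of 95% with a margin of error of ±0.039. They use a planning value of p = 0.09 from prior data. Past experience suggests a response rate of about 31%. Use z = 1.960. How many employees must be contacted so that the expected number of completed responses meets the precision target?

Completed interviews needed: n₀ = 1.960² × 0.0819 / 0.039² ≈ 206.86 → 207.
At a 31% response rate, contacts needed = 207 / 0.31 ≈ 667.74 → 668.

668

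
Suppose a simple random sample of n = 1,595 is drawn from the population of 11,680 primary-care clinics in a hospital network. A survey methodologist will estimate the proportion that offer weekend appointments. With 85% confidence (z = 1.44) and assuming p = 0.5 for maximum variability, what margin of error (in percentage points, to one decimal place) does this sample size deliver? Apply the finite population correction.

1.7

Finite-population factor: (N−n)/(N−1) = (11680−1595)/(11680−1) = 0.8635.
SE(p̂) = √[p(1−p)/n · (N−n)/(N−1)] = √[0.2500/1595 × 0.8635] = 0.01163.
E = z × SE = 1.44 × 0.01163 = 0.01675 ≈ 1.7 percentage points.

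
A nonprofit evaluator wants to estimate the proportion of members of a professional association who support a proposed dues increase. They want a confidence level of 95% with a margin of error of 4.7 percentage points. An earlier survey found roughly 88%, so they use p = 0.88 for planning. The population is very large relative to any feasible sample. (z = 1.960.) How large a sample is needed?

With p = 0.88, p(1−p) = 0.1056.
n = z²·p(1−p)/E² = 1.960² × 0.1056 / 0.047² = 3.8416 × 0.1056 / 0.002209 ≈ 183.65.
Rounding up gives n = 184.

184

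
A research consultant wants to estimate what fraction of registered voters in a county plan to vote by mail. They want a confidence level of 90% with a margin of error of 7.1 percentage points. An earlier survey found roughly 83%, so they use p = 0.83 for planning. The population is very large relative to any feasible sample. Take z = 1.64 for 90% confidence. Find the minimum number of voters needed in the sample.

76

With p = 0.83, p(1−p) = 0.1411.
n = z²·p(1−p)/E² = 1.64² × 0.1411 / 0.071² = 2.6896 × 0.1411 / 0.005041 ≈ 75.28.
Rounding up gives n = 76.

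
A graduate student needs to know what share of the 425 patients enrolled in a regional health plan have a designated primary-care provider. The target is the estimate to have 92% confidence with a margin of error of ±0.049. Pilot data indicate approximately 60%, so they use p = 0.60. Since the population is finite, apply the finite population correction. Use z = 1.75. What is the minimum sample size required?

179

Unadjusted: n₀ = 1.75² × 0.60 × 0.40 / 0.049² ≈ 306.12, so n₀ = 307.
Finite population correction with N = 425: n = n₀ / (1 + (n₀−1)/N) = 307 / (1 + 306/425) = 307 / 1.7200 ≈ 178.49.
Rounding up, n = 179.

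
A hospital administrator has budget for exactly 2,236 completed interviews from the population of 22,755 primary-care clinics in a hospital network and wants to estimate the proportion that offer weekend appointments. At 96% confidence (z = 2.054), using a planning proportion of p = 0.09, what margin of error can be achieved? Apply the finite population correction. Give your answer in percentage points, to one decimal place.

Finite-population factor: (N−n)/(N−1) = (22755−2236)/(22755−1) = 0.9018.
SE(p̂) = √[p(1−p)/n · (N−n)/(N−1)] = √[0.0819/2236 × 0.9018] = 0.00575.
E = z × SE = 2.054 × 0.00575 = 0.01180 ≈ 1.2 percentage points.

1.2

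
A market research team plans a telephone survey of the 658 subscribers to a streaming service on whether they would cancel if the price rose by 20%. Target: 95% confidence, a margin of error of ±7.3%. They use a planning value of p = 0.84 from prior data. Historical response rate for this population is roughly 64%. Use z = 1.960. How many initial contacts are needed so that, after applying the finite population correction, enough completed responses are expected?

Completed interviews needed (unadjusted): n₀ = 1.960² × 0.1344 / 0.073² ≈ 96.89 → 97.
FPC for N = 658: n = 97 / (1 + 96/658) = 97 / 1.1459 ≈ 84.65 → 85.
At a 64% response rate, contacts needed = 85 / 0.64 ≈ 132.81 → 133.

133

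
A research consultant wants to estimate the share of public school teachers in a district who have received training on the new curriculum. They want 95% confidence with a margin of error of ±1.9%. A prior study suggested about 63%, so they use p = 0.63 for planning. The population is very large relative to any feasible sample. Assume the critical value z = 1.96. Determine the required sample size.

With p = 0.63, p(1−p) = 0.2331.
n = z²·p(1−p)/E² = 1.96² × 0.2331 / 0.019² = 3.8416 × 0.2331 / 0.000361 ≈ 2480.55.
Rounding up gives n = 2481.

2481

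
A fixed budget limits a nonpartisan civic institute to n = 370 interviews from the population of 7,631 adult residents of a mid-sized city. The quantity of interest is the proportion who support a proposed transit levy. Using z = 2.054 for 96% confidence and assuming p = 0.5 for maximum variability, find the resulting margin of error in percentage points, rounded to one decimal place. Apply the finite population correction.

Finite-population factor: (N−n)/(N−1) = (7631−370)/(7631−1) = 0.9516.
SE(p̂) = √[p(1−p)/n · (N−n)/(N−1)] = √[0.2500/370 × 0.9516] = 0.02536.
E = z × SE = 2.054 × 0.02536 = 0.05208 ≈ 5.2 percentage points.

5.2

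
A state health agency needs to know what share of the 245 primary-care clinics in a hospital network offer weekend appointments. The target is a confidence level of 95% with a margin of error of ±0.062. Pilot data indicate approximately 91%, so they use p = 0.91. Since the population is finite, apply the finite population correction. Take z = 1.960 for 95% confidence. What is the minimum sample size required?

Unadjusted: n₀ = 1.960² × 0.91 × 0.09 / 0.062² ≈ 81.85, so n₀ = 82.
Finite population correction with N = 245: n = n₀ / (1 + (n₀−1)/N) = 82 / (1 + 81/245) = 82 / 1.3306 ≈ 61.63.
Rounding up, n = 62.

62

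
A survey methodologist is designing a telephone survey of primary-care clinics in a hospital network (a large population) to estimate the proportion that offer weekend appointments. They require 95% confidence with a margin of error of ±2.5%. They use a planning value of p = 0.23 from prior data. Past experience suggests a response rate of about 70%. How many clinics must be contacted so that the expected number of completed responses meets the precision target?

1556

For 95% confidence, z = 1.960.
Completed interviews needed: n₀ = 1.960² × 0.1771 / 0.025² ≈ 1088.56 → 1089.
At a 70% response rate, contacts needed = 1089 / 0.70 ≈ 1555.71 → 1556.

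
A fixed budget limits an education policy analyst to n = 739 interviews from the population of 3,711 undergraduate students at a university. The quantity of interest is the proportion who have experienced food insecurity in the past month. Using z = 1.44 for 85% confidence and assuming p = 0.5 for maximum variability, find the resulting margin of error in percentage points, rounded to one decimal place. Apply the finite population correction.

2.4

Finite-population factor: (N−n)/(N−1) = (3711−739)/(3711−1) = 0.8011.
SE(p̂) = √[p(1−p)/n · (N−n)/(N−1)] = √[0.2500/739 × 0.8011] = 0.01646.
E = z × SE = 1.44 × 0.01646 = 0.02371 ≈ 2.4 percentage points.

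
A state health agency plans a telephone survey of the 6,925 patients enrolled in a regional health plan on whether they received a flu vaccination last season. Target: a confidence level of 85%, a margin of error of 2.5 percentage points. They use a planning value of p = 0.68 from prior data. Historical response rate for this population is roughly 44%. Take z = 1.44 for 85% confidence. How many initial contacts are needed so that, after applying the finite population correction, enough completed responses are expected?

Completed interviews needed (unadjusted): n₀ = 1.44² × 0.2176 / 0.025² ≈ 721.94 → 722.
FPC for N = 6,925: n = 722 / (1 + 721/6925) = 722 / 1.1041 ≈ 653.92 → 654.
At a 44% response rate, contacts needed = 654 / 0.44 ≈ 1486.36 → 1487.

1487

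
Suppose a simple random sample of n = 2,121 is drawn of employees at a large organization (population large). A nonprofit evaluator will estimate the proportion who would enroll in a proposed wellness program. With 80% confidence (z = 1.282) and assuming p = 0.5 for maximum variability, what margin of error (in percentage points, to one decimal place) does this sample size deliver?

SE(p̂) = √[p(1−p)/n] = √[0.2500/2121] = 0.01086.
E = z × SE = 1.282 × 0.01086 = 0.01392, or 1.4 percentage points.

1.4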